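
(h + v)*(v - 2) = h*v - 2*h + v^2 - 2*v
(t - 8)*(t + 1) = t^2 - 7*t - 8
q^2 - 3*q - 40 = (q - 8)*(q + 5)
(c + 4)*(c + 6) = c^2 + 10*c + 24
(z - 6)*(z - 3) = z^2 - 9*z + 18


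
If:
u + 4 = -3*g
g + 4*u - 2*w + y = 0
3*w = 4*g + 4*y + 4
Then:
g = -5*y/41 - 56/41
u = 15*y/41 + 4/41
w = 48*y/41 - 20/41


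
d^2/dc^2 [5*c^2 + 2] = 10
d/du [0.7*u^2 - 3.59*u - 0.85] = 1.4*u - 3.59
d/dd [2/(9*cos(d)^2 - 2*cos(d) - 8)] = 4*(9*cos(d) - 1)*sin(d)/(-9*cos(d)^2 + 2*cos(d) + 8)^2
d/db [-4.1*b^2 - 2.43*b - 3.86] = -8.2*b - 2.43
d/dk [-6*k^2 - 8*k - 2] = -12*k - 8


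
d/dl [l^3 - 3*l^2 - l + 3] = 3*l^2 - 6*l - 1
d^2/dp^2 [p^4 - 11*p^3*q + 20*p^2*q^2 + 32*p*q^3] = 12*p^2 - 66*p*q + 40*q^2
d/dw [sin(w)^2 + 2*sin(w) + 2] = 2*(sin(w) + 1)*cos(w)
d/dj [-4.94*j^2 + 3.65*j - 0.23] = 3.65 - 9.88*j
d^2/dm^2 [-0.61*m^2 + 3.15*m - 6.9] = -1.22000000000000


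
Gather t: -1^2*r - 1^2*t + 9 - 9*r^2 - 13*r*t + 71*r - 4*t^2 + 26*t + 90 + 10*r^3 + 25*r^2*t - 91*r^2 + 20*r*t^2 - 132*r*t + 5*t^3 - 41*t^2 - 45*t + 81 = 10*r^3 - 100*r^2 + 70*r + 5*t^3 + t^2*(20*r - 45) + t*(25*r^2 - 145*r - 20) + 180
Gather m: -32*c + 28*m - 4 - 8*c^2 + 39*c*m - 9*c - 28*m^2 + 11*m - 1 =-8*c^2 - 41*c - 28*m^2 + m*(39*c + 39) - 5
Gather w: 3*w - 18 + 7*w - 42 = 10*w - 60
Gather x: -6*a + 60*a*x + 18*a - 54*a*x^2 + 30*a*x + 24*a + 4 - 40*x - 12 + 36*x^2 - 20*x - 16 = 36*a + x^2*(36 - 54*a) + x*(90*a - 60) - 24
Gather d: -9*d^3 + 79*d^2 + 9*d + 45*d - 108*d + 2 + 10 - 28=-9*d^3 + 79*d^2 - 54*d - 16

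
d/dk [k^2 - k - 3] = 2*k - 1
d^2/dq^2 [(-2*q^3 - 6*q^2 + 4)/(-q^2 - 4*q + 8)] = 24*(2*q^3 - 5*q^2 + 28*q + 24)/(q^6 + 12*q^5 + 24*q^4 - 128*q^3 - 192*q^2 + 768*q - 512)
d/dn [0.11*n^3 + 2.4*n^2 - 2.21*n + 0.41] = 0.33*n^2 + 4.8*n - 2.21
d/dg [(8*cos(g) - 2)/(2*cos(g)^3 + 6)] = (8*cos(g)^3 - 3*cos(g)^2 - 12)*sin(g)/(cos(g)^6 + 6*cos(g)^3 + 9)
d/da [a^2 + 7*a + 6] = 2*a + 7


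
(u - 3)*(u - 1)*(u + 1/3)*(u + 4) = u^4 + u^3/3 - 13*u^2 + 23*u/3 + 4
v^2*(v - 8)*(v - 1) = v^4 - 9*v^3 + 8*v^2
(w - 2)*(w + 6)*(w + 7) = w^3 + 11*w^2 + 16*w - 84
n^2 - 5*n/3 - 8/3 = (n - 8/3)*(n + 1)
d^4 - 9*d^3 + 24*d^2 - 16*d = d*(d - 4)^2*(d - 1)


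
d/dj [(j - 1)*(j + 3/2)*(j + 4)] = 3*j^2 + 9*j + 1/2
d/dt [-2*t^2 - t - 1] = -4*t - 1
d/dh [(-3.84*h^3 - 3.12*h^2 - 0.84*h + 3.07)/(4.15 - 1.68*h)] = (12.9024*h^3 - 42.5664*h^2 - 25.896*h + 1.6716)/(2.8224*h^2 - 13.944*h + 17.2225)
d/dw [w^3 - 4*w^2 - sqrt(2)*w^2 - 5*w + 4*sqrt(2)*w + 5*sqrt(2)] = 3*w^2 - 8*w - 2*sqrt(2)*w - 5 + 4*sqrt(2)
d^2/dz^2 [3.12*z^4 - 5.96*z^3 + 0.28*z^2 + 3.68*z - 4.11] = 37.44*z^2 - 35.76*z + 0.56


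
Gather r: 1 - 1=0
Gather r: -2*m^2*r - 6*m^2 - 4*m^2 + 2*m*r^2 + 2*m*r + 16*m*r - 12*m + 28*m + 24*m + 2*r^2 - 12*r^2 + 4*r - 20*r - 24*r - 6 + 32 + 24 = -10*m^2 + 40*m + r^2*(2*m - 10) + r*(-2*m^2 + 18*m - 40) + 50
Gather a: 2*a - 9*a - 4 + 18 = 14 - 7*a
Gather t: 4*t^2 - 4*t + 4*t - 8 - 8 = 4*t^2 - 16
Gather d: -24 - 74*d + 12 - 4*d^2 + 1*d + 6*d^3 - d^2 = 6*d^3 - 5*d^2 - 73*d - 12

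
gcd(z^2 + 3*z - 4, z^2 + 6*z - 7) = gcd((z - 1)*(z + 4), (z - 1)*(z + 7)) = z - 1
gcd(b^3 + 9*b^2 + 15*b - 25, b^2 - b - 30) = b + 5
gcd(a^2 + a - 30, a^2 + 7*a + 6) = a + 6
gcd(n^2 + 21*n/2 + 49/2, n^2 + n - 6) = 1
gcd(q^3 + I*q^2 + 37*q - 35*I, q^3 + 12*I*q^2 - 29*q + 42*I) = q^2 + 6*I*q + 7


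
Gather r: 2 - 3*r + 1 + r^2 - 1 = r^2 - 3*r + 2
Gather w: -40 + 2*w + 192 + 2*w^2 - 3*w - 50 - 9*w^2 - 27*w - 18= -7*w^2 - 28*w + 84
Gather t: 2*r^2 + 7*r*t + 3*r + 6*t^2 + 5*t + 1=2*r^2 + 3*r + 6*t^2 + t*(7*r + 5) + 1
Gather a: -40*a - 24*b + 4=-40*a - 24*b + 4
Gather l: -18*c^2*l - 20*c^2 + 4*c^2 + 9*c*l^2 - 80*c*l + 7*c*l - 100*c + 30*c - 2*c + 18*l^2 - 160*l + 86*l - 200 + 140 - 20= -16*c^2 - 72*c + l^2*(9*c + 18) + l*(-18*c^2 - 73*c - 74) - 80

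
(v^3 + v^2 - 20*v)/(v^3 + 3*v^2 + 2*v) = (v^2 + v - 20)/(v^2 + 3*v + 2)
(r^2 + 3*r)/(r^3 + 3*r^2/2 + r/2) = 2*(r + 3)/(2*r^2 + 3*r + 1)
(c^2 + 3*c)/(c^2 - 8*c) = (c + 3)/(c - 8)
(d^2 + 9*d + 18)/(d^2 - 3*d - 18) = (d + 6)/(d - 6)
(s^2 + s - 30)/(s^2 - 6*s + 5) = (s + 6)/(s - 1)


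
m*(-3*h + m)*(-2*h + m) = 6*h^2*m - 5*h*m^2 + m^3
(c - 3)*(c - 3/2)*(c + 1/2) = c^3 - 4*c^2 + 9*c/4 + 9/4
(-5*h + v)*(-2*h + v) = 10*h^2 - 7*h*v + v^2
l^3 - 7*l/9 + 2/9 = (l - 2/3)*(l - 1/3)*(l + 1)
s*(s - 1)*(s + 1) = s^3 - s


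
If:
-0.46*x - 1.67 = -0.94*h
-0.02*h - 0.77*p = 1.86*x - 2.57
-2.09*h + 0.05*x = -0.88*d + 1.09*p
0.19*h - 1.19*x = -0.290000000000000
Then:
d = 7.21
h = 2.06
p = 1.90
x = 0.57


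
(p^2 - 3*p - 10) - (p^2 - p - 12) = 2 - 2*p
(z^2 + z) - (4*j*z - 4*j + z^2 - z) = -4*j*z + 4*j + 2*z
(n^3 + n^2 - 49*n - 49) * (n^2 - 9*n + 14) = n^5 - 8*n^4 - 44*n^3 + 406*n^2 - 245*n - 686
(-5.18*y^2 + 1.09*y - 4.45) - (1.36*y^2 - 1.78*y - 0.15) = -6.54*y^2 + 2.87*y - 4.3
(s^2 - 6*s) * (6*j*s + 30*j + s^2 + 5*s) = 6*j*s^3 - 6*j*s^2 - 180*j*s + s^4 - s^3 - 30*s^2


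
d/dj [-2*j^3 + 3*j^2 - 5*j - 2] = -6*j^2 + 6*j - 5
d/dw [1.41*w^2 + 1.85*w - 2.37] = 2.82*w + 1.85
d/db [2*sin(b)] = 2*cos(b)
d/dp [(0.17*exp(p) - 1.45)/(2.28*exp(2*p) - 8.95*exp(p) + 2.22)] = (-0.3876*exp(2*p) + 6.612*exp(p) - 12.6001)*exp(p)/(5.1984*exp(4*p) - 40.812*exp(3*p) + 90.2257*exp(2*p) - 39.738*exp(p) + 4.9284)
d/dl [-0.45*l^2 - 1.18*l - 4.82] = -0.9*l - 1.18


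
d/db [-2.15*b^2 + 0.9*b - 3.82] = 0.9 - 4.3*b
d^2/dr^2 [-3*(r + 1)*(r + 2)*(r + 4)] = -18*r - 42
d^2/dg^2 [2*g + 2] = 0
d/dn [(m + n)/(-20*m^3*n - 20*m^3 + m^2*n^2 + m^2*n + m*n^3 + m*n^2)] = (-20*m^2*n - 20*m^2 + m*n^2 + m*n + n^3 + n^2 - (m + n)*(-20*m^2 + 2*m*n + m + 3*n^2 + 2*n))/(m*(-20*m^2*n - 20*m^2 + m*n^2 + m*n + n^3 + n^2)^2)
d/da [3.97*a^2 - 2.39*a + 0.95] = 7.94*a - 2.39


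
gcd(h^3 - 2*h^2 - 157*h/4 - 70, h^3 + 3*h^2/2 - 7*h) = h + 7/2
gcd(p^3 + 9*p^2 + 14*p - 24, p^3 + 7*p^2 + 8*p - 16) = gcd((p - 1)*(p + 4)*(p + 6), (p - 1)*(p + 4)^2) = p^2 + 3*p - 4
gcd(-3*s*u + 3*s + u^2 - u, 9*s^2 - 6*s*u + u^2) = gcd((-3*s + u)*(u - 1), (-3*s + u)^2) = 3*s - u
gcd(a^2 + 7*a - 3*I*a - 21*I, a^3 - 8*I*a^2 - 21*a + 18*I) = a - 3*I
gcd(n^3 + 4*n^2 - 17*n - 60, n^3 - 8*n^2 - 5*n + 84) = n^2 - n - 12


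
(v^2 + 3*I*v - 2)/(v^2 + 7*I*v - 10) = (v + I)/(v + 5*I)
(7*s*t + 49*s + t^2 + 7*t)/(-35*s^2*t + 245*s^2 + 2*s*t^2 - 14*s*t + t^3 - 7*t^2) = (-t - 7)/(5*s*t - 35*s - t^2 + 7*t)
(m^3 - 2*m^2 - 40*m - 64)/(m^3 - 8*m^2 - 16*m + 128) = (m + 2)/(m - 4)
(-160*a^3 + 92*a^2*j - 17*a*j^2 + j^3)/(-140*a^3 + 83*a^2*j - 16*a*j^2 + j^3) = (8*a - j)/(7*a - j)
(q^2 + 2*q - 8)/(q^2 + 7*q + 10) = (q^2 + 2*q - 8)/(q^2 + 7*q + 10)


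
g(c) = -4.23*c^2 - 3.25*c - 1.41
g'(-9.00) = 72.89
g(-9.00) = -314.79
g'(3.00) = -28.63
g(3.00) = -49.23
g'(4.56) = -41.83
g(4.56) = -104.19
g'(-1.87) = 12.57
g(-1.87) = -10.12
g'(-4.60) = 35.67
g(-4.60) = -75.97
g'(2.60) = -25.25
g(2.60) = -38.45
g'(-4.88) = 38.03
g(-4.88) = -86.28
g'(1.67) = -17.38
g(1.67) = -18.63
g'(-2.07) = 14.26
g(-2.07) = -12.81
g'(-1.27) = 7.49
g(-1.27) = -4.11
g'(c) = -8.46*c - 3.25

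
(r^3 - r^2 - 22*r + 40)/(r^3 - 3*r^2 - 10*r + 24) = (r + 5)/(r + 3)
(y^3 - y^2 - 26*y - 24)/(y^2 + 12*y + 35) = (y^3 - y^2 - 26*y - 24)/(y^2 + 12*y + 35)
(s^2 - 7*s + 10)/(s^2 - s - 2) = (s - 5)/(s + 1)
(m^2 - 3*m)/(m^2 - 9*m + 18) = m/(m - 6)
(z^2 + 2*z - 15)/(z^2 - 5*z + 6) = (z + 5)/(z - 2)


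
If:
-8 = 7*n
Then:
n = -8/7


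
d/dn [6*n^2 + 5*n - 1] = 12*n + 5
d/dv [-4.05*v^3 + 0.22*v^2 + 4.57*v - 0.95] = -12.15*v^2 + 0.44*v + 4.57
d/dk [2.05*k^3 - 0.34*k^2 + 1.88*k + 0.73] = 6.15*k^2 - 0.68*k + 1.88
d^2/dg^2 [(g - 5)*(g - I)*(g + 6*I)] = 6*g - 10 + 10*I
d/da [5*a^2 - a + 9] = 10*a - 1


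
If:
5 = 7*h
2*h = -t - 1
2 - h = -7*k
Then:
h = 5/7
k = -9/49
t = -17/7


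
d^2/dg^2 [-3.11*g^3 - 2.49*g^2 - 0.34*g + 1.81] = -18.66*g - 4.98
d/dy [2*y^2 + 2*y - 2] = 4*y + 2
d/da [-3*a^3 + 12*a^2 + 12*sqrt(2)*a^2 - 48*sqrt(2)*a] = -9*a^2 + 24*a + 24*sqrt(2)*a - 48*sqrt(2)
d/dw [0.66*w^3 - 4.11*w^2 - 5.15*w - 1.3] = 1.98*w^2 - 8.22*w - 5.15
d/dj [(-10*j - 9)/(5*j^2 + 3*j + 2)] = (50*j^2 + 90*j + 7)/(25*j^4 + 30*j^3 + 29*j^2 + 12*j + 4)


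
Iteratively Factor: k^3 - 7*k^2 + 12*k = (k - 3)*(k^2 - 4*k) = k*(k - 3)*(k - 4)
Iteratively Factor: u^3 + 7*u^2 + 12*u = (u)*(u^2 + 7*u + 12) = u*(u + 3)*(u + 4)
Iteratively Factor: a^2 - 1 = (a + 1)*(a - 1)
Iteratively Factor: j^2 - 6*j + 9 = (j - 3)*(j - 3)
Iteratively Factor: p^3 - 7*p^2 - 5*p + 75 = (p - 5)*(p^2 - 2*p - 15) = (p - 5)^2*(p + 3)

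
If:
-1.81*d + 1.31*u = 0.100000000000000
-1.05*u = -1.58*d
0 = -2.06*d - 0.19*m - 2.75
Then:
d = 0.62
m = -21.20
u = 0.93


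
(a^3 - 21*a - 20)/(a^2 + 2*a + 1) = (a^2 - a - 20)/(a + 1)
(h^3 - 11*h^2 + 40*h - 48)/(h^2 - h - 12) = (h^2 - 7*h + 12)/(h + 3)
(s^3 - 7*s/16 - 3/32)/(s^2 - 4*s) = (32*s^3 - 14*s - 3)/(32*s*(s - 4))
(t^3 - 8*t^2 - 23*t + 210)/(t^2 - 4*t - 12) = (t^2 - 2*t - 35)/(t + 2)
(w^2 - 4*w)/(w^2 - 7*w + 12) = w/(w - 3)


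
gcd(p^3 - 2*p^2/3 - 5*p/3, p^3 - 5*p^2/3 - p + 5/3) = p^2 - 2*p/3 - 5/3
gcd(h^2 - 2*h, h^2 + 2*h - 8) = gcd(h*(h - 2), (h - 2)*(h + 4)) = h - 2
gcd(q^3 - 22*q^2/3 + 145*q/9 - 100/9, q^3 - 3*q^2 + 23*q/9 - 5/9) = q - 5/3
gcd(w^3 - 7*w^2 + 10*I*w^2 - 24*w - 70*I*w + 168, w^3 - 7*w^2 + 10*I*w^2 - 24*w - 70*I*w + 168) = w^3 + w^2*(-7 + 10*I) + w*(-24 - 70*I) + 168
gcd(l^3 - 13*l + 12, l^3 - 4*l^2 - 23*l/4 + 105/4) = l - 3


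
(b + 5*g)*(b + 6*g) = b^2 + 11*b*g + 30*g^2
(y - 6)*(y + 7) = y^2 + y - 42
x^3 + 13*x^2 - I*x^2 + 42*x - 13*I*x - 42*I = (x + 6)*(x + 7)*(x - I)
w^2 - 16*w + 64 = (w - 8)^2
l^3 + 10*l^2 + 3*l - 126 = (l - 3)*(l + 6)*(l + 7)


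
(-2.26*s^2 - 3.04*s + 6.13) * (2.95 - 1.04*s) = 2.3504*s^3 - 3.5054*s^2 - 15.3432*s + 18.0835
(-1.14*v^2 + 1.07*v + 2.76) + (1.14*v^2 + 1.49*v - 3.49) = 2.56*v - 0.73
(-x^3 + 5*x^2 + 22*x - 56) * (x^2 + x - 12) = -x^5 + 4*x^4 + 39*x^3 - 94*x^2 - 320*x + 672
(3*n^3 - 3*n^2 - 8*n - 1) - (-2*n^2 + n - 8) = 3*n^3 - n^2 - 9*n + 7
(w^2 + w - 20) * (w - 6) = w^3 - 5*w^2 - 26*w + 120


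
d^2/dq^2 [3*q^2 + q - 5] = 6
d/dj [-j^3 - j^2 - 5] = j*(-3*j - 2)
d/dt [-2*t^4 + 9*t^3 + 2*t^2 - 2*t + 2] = -8*t^3 + 27*t^2 + 4*t - 2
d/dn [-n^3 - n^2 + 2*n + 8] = -3*n^2 - 2*n + 2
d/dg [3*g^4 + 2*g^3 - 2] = g^2*(12*g + 6)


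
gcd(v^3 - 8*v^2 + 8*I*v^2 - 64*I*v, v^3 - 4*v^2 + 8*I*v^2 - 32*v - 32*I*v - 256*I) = v^2 + v*(-8 + 8*I) - 64*I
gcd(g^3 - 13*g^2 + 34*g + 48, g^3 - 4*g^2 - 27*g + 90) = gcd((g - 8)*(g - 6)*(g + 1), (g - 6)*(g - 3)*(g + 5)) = g - 6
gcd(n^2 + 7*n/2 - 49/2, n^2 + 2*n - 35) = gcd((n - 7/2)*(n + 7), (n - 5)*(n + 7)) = n + 7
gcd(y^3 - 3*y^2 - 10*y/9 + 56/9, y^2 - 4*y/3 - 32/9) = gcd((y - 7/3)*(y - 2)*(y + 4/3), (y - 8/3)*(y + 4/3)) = y + 4/3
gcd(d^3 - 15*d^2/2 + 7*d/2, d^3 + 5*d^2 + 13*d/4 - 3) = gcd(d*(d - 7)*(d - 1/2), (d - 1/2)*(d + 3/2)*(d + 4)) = d - 1/2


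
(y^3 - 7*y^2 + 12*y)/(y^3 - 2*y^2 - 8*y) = (y - 3)/(y + 2)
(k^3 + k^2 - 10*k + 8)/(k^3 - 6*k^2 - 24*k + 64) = (k - 1)/(k - 8)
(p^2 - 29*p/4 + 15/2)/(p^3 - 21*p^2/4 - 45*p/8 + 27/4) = 2*(4*p - 5)/(8*p^2 + 6*p - 9)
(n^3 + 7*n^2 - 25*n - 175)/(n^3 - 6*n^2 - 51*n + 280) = (n + 5)/(n - 8)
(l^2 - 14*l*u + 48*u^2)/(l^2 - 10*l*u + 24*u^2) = (-l + 8*u)/(-l + 4*u)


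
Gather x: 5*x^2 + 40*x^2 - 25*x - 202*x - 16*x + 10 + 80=45*x^2 - 243*x + 90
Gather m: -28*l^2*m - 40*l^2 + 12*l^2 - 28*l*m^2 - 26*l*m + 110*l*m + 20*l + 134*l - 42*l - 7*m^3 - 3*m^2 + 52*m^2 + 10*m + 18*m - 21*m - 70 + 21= -28*l^2 + 112*l - 7*m^3 + m^2*(49 - 28*l) + m*(-28*l^2 + 84*l + 7) - 49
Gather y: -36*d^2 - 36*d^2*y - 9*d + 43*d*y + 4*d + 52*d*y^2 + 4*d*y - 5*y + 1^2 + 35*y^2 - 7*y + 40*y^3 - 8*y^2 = -36*d^2 - 5*d + 40*y^3 + y^2*(52*d + 27) + y*(-36*d^2 + 47*d - 12) + 1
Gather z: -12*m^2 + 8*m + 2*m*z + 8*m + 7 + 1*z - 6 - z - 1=-12*m^2 + 2*m*z + 16*m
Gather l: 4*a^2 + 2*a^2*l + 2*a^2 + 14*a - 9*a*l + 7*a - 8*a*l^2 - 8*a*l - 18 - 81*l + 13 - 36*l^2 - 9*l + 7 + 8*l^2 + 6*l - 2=6*a^2 + 21*a + l^2*(-8*a - 28) + l*(2*a^2 - 17*a - 84)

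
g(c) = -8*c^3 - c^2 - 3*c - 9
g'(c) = -24*c^2 - 2*c - 3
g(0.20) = -9.70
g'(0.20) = -4.36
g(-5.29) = 1163.17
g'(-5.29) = -664.04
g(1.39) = -36.59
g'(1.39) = -52.15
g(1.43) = -38.73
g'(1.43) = -54.94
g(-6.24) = 1914.55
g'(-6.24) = -925.02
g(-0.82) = -2.80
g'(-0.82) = -17.50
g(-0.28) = -8.06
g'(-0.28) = -4.32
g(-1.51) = 20.79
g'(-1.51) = -54.70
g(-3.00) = 207.00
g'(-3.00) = -213.00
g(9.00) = -5949.00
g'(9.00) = -1965.00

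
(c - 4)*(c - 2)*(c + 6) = c^3 - 28*c + 48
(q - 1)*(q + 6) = q^2 + 5*q - 6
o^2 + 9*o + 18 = (o + 3)*(o + 6)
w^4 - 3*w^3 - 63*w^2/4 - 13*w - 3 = (w - 6)*(w + 1/2)^2*(w + 2)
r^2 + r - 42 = (r - 6)*(r + 7)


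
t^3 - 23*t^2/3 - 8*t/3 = t*(t - 8)*(t + 1/3)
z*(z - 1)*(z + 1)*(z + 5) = z^4 + 5*z^3 - z^2 - 5*z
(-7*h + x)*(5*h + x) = -35*h^2 - 2*h*x + x^2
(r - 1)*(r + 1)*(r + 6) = r^3 + 6*r^2 - r - 6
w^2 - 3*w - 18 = (w - 6)*(w + 3)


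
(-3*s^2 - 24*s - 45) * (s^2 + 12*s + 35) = -3*s^4 - 60*s^3 - 438*s^2 - 1380*s - 1575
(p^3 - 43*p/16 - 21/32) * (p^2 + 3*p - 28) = p^5 + 3*p^4 - 491*p^3/16 - 279*p^2/32 + 2345*p/32 + 147/8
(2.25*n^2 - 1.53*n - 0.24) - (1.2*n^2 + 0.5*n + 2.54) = 1.05*n^2 - 2.03*n - 2.78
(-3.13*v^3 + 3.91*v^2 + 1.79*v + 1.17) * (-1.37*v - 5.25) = 4.2881*v^4 + 11.0758*v^3 - 22.9798*v^2 - 11.0004*v - 6.1425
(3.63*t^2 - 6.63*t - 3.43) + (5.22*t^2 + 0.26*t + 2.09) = 8.85*t^2 - 6.37*t - 1.34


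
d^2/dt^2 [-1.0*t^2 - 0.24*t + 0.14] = -2.00000000000000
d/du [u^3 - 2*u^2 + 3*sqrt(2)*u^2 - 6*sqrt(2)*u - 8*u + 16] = 3*u^2 - 4*u + 6*sqrt(2)*u - 6*sqrt(2) - 8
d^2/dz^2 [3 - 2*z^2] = -4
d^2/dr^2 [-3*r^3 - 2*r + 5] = -18*r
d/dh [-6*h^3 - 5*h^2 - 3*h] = -18*h^2 - 10*h - 3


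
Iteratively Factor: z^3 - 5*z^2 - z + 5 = (z - 5)*(z^2 - 1) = (z - 5)*(z + 1)*(z - 1)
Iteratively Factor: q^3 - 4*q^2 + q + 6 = (q - 3)*(q^2 - q - 2) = (q - 3)*(q + 1)*(q - 2)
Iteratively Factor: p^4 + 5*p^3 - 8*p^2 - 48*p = (p - 3)*(p^3 + 8*p^2 + 16*p) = p*(p - 3)*(p^2 + 8*p + 16) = p*(p - 3)*(p + 4)*(p + 4)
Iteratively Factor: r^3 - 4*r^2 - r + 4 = (r - 1)*(r^2 - 3*r - 4) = (r - 4)*(r - 1)*(r + 1)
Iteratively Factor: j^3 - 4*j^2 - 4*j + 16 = (j - 2)*(j^2 - 2*j - 8) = (j - 4)*(j - 2)*(j + 2)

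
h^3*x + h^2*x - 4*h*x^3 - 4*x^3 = (h - 2*x)*(h + 2*x)*(h*x + x)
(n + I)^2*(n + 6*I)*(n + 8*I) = n^4 + 16*I*n^3 - 77*n^2 - 110*I*n + 48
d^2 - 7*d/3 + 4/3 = (d - 4/3)*(d - 1)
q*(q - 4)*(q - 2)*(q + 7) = q^4 + q^3 - 34*q^2 + 56*q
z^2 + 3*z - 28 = (z - 4)*(z + 7)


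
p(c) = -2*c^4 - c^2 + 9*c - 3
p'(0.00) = 9.00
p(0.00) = -3.00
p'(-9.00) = 5859.00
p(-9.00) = -13287.00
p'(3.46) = -329.29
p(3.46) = -270.47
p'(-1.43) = 35.25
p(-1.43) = -26.28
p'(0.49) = 7.08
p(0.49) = 1.05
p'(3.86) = -458.82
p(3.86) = -427.16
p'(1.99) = -58.02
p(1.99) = -20.41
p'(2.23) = -84.18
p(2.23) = -37.36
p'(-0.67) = 12.75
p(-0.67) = -9.88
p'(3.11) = -237.86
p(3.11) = -171.78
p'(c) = -8*c^3 - 2*c + 9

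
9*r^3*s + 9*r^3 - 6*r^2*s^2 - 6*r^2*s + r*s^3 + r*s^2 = (-3*r + s)^2*(r*s + r)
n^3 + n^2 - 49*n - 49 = (n - 7)*(n + 1)*(n + 7)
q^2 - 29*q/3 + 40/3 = (q - 8)*(q - 5/3)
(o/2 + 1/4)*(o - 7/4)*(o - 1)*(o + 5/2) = o^4/2 + o^3/8 - 21*o^2/8 + 29*o/32 + 35/32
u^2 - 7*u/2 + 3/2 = (u - 3)*(u - 1/2)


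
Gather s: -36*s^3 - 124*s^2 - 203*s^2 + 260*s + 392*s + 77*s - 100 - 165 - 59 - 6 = -36*s^3 - 327*s^2 + 729*s - 330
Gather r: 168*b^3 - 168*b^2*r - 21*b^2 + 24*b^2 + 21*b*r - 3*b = 168*b^3 + 3*b^2 - 3*b + r*(-168*b^2 + 21*b)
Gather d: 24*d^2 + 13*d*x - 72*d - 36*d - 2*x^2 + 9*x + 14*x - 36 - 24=24*d^2 + d*(13*x - 108) - 2*x^2 + 23*x - 60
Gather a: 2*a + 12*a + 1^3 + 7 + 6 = 14*a + 14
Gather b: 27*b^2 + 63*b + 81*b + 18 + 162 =27*b^2 + 144*b + 180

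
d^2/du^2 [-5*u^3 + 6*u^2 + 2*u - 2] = 12 - 30*u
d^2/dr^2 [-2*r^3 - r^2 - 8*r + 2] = -12*r - 2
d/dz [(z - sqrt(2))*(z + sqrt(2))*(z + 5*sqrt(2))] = 3*z^2 + 10*sqrt(2)*z - 2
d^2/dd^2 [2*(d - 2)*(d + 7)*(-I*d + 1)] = -12*I*d + 4 - 20*I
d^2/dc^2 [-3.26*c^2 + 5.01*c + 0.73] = -6.52000000000000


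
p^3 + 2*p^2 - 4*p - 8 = (p - 2)*(p + 2)^2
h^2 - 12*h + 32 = (h - 8)*(h - 4)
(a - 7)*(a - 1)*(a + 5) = a^3 - 3*a^2 - 33*a + 35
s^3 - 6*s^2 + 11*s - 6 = (s - 3)*(s - 2)*(s - 1)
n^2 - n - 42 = (n - 7)*(n + 6)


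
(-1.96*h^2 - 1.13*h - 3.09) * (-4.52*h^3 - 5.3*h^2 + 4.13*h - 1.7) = 8.8592*h^5 + 15.4956*h^4 + 11.861*h^3 + 15.0421*h^2 - 10.8407*h + 5.253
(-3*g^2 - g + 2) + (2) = -3*g^2 - g + 4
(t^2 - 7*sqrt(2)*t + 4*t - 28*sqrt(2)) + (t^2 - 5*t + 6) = 2*t^2 - 7*sqrt(2)*t - t - 28*sqrt(2) + 6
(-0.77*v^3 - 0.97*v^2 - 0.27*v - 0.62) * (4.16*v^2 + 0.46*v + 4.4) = -3.2032*v^5 - 4.3894*v^4 - 4.9574*v^3 - 6.9714*v^2 - 1.4732*v - 2.728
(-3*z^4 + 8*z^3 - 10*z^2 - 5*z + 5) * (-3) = 9*z^4 - 24*z^3 + 30*z^2 + 15*z - 15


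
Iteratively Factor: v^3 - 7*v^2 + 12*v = (v - 3)*(v^2 - 4*v) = v*(v - 3)*(v - 4)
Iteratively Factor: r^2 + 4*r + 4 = (r + 2)*(r + 2)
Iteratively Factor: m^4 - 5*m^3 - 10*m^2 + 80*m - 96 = (m - 2)*(m^3 - 3*m^2 - 16*m + 48) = (m - 4)*(m - 2)*(m^2 + m - 12) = (m - 4)*(m - 2)*(m + 4)*(m - 3)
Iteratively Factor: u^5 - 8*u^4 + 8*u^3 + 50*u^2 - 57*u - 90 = (u + 2)*(u^4 - 10*u^3 + 28*u^2 - 6*u - 45) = (u - 3)*(u + 2)*(u^3 - 7*u^2 + 7*u + 15) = (u - 3)^2*(u + 2)*(u^2 - 4*u - 5) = (u - 5)*(u - 3)^2*(u + 2)*(u + 1)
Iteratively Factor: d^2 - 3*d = (d)*(d - 3)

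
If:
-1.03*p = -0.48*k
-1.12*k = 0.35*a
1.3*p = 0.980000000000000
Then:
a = -5.18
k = 1.62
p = 0.75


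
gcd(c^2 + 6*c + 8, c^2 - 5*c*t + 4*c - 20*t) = c + 4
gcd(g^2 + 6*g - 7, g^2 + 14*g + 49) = g + 7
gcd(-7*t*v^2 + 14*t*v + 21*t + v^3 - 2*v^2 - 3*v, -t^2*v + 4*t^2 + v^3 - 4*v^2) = 1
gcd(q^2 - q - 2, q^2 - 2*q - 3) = q + 1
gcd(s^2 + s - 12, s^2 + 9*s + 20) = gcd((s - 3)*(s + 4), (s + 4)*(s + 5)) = s + 4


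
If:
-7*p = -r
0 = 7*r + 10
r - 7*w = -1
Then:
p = -10/49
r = -10/7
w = -3/49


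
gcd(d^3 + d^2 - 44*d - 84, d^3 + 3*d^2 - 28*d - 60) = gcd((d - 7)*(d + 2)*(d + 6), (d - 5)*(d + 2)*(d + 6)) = d^2 + 8*d + 12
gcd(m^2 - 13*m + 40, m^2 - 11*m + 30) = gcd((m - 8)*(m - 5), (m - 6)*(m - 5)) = m - 5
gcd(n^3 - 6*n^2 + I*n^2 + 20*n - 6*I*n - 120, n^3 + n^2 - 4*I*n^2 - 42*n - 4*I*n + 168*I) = n^2 + n*(-6 - 4*I) + 24*I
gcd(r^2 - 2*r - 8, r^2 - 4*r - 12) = r + 2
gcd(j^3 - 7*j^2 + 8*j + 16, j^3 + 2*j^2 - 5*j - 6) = j + 1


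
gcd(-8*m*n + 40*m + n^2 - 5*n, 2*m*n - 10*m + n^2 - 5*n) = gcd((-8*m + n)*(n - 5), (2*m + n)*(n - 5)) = n - 5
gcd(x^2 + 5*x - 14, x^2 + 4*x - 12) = x - 2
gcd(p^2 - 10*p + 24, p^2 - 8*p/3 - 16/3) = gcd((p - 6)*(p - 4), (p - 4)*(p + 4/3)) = p - 4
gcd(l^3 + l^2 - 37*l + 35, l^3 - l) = l - 1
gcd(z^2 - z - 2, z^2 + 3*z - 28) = 1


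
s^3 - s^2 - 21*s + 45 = (s - 3)^2*(s + 5)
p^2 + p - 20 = (p - 4)*(p + 5)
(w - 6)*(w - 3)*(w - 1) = w^3 - 10*w^2 + 27*w - 18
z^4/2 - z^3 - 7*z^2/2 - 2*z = z*(z/2 + 1/2)*(z - 4)*(z + 1)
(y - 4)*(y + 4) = y^2 - 16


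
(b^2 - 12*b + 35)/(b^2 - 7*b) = (b - 5)/b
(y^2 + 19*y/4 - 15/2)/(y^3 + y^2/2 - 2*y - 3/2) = (4*y^2 + 19*y - 30)/(2*(2*y^3 + y^2 - 4*y - 3))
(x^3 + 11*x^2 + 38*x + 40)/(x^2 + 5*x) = x + 6 + 8/x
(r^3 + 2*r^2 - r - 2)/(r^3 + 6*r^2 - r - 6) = (r + 2)/(r + 6)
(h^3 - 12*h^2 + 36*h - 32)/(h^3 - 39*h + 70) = (h^2 - 10*h + 16)/(h^2 + 2*h - 35)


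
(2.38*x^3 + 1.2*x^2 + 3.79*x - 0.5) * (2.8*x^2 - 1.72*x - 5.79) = 6.664*x^5 - 0.7336*x^4 - 5.2322*x^3 - 14.8668*x^2 - 21.0841*x + 2.895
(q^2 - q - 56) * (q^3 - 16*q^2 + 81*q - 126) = q^5 - 17*q^4 + 41*q^3 + 689*q^2 - 4410*q + 7056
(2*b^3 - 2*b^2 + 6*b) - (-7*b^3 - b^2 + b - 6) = 9*b^3 - b^2 + 5*b + 6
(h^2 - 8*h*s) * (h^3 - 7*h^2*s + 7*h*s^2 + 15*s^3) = h^5 - 15*h^4*s + 63*h^3*s^2 - 41*h^2*s^3 - 120*h*s^4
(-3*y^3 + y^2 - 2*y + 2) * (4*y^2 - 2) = -12*y^5 + 4*y^4 - 2*y^3 + 6*y^2 + 4*y - 4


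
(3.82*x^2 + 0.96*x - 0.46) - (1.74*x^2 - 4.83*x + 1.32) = 2.08*x^2 + 5.79*x - 1.78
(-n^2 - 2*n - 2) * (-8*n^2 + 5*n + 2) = 8*n^4 + 11*n^3 + 4*n^2 - 14*n - 4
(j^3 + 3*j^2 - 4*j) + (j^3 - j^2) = 2*j^3 + 2*j^2 - 4*j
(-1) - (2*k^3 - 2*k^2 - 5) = -2*k^3 + 2*k^2 + 4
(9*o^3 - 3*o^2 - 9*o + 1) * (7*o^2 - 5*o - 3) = 63*o^5 - 66*o^4 - 75*o^3 + 61*o^2 + 22*o - 3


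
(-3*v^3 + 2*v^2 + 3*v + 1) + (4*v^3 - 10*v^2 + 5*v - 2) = v^3 - 8*v^2 + 8*v - 1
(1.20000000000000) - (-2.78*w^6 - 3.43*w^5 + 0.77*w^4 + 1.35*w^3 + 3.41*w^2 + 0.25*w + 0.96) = 2.78*w^6 + 3.43*w^5 - 0.77*w^4 - 1.35*w^3 - 3.41*w^2 - 0.25*w + 0.24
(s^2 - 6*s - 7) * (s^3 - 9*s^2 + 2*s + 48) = s^5 - 15*s^4 + 49*s^3 + 99*s^2 - 302*s - 336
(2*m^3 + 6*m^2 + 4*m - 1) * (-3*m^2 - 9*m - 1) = -6*m^5 - 36*m^4 - 68*m^3 - 39*m^2 + 5*m + 1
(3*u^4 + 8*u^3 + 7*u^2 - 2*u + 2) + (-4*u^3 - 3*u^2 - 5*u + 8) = 3*u^4 + 4*u^3 + 4*u^2 - 7*u + 10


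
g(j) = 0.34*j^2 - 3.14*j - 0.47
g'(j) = 0.68*j - 3.14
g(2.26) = -5.83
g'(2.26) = -1.60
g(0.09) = -0.75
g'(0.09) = -3.08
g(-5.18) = 24.92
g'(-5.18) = -6.66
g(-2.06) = 7.44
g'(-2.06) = -4.54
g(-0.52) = 1.25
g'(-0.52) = -3.49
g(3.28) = -7.11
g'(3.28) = -0.91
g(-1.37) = 4.47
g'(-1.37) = -4.07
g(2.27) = -5.85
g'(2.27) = -1.60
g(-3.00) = 12.01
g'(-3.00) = -5.18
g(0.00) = -0.47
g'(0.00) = -3.14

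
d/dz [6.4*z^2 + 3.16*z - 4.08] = 12.8*z + 3.16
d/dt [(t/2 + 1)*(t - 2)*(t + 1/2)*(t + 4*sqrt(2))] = 2*t^3 + 3*t^2/4 + 6*sqrt(2)*t^2 - 4*t + 2*sqrt(2)*t - 8*sqrt(2) - 1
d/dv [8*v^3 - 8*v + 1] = 24*v^2 - 8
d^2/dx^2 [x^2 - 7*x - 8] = 2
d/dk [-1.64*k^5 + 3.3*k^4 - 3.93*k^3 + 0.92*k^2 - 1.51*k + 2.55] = -8.2*k^4 + 13.2*k^3 - 11.79*k^2 + 1.84*k - 1.51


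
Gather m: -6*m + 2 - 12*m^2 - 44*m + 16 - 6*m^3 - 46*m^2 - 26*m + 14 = -6*m^3 - 58*m^2 - 76*m + 32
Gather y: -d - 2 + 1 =-d - 1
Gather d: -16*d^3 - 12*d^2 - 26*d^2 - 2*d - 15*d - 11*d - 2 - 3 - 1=-16*d^3 - 38*d^2 - 28*d - 6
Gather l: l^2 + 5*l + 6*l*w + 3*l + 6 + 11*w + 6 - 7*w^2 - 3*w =l^2 + l*(6*w + 8) - 7*w^2 + 8*w + 12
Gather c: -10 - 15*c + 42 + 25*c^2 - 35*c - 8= 25*c^2 - 50*c + 24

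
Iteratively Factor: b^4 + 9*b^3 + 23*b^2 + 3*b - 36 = (b + 4)*(b^3 + 5*b^2 + 3*b - 9) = (b + 3)*(b + 4)*(b^2 + 2*b - 3) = (b - 1)*(b + 3)*(b + 4)*(b + 3)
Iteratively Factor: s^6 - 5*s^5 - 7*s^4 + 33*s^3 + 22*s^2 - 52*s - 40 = (s + 1)*(s^5 - 6*s^4 - s^3 + 34*s^2 - 12*s - 40) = (s - 2)*(s + 1)*(s^4 - 4*s^3 - 9*s^2 + 16*s + 20) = (s - 2)*(s + 1)*(s + 2)*(s^3 - 6*s^2 + 3*s + 10) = (s - 2)^2*(s + 1)*(s + 2)*(s^2 - 4*s - 5) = (s - 5)*(s - 2)^2*(s + 1)*(s + 2)*(s + 1)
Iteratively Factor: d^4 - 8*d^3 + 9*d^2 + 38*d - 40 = (d + 2)*(d^3 - 10*d^2 + 29*d - 20) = (d - 1)*(d + 2)*(d^2 - 9*d + 20) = (d - 4)*(d - 1)*(d + 2)*(d - 5)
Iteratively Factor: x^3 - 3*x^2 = (x - 3)*(x^2) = x*(x - 3)*(x)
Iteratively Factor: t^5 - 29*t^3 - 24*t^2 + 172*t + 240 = (t - 5)*(t^4 + 5*t^3 - 4*t^2 - 44*t - 48) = (t - 5)*(t + 4)*(t^3 + t^2 - 8*t - 12) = (t - 5)*(t + 2)*(t + 4)*(t^2 - t - 6) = (t - 5)*(t - 3)*(t + 2)*(t + 4)*(t + 2)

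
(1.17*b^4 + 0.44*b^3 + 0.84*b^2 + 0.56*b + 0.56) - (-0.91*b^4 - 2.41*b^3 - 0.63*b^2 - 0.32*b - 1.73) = 2.08*b^4 + 2.85*b^3 + 1.47*b^2 + 0.88*b + 2.29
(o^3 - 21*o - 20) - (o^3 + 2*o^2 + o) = -2*o^2 - 22*o - 20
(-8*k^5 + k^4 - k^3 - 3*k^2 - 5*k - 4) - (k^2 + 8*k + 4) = -8*k^5 + k^4 - k^3 - 4*k^2 - 13*k - 8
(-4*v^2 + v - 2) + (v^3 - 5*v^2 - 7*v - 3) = v^3 - 9*v^2 - 6*v - 5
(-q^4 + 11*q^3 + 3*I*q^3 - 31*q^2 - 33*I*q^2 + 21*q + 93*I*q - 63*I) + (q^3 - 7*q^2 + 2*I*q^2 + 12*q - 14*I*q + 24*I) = -q^4 + 12*q^3 + 3*I*q^3 - 38*q^2 - 31*I*q^2 + 33*q + 79*I*q - 39*I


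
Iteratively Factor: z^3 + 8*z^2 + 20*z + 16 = (z + 2)*(z^2 + 6*z + 8) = (z + 2)*(z + 4)*(z + 2)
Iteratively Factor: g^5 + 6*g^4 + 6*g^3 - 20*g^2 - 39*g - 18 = (g + 3)*(g^4 + 3*g^3 - 3*g^2 - 11*g - 6) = (g + 1)*(g + 3)*(g^3 + 2*g^2 - 5*g - 6) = (g + 1)^2*(g + 3)*(g^2 + g - 6) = (g - 2)*(g + 1)^2*(g + 3)*(g + 3)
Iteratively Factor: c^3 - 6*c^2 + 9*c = (c)*(c^2 - 6*c + 9) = c*(c - 3)*(c - 3)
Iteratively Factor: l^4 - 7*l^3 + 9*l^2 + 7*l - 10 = (l - 2)*(l^3 - 5*l^2 - l + 5) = (l - 2)*(l + 1)*(l^2 - 6*l + 5) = (l - 2)*(l - 1)*(l + 1)*(l - 5)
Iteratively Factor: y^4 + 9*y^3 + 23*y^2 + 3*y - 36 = (y + 3)*(y^3 + 6*y^2 + 5*y - 12) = (y - 1)*(y + 3)*(y^2 + 7*y + 12) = (y - 1)*(y + 3)*(y + 4)*(y + 3)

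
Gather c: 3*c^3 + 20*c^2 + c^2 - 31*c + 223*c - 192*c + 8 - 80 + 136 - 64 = 3*c^3 + 21*c^2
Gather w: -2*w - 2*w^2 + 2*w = -2*w^2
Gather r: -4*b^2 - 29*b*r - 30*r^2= -4*b^2 - 29*b*r - 30*r^2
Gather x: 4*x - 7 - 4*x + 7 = 0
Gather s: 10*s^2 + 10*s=10*s^2 + 10*s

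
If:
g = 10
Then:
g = 10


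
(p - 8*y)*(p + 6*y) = p^2 - 2*p*y - 48*y^2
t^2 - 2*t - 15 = (t - 5)*(t + 3)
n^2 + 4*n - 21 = (n - 3)*(n + 7)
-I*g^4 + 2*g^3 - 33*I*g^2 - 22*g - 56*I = (g - 4*I)*(g - 2*I)*(g + 7*I)*(-I*g + 1)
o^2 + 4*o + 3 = (o + 1)*(o + 3)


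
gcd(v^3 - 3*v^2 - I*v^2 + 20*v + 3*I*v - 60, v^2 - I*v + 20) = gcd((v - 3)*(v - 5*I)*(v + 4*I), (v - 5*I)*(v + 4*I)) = v^2 - I*v + 20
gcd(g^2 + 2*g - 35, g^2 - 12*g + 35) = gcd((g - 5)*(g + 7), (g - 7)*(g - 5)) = g - 5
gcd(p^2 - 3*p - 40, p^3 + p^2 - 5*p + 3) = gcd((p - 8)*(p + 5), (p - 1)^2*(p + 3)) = 1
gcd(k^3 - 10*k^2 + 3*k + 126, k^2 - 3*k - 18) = k^2 - 3*k - 18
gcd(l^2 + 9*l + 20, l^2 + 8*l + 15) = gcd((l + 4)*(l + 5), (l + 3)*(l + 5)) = l + 5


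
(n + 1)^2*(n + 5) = n^3 + 7*n^2 + 11*n + 5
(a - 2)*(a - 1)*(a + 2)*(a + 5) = a^4 + 4*a^3 - 9*a^2 - 16*a + 20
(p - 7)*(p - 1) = p^2 - 8*p + 7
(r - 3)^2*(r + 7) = r^3 + r^2 - 33*r + 63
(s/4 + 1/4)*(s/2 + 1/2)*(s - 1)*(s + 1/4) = s^4/8 + 5*s^3/32 - 3*s^2/32 - 5*s/32 - 1/32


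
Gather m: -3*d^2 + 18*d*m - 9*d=-3*d^2 + 18*d*m - 9*d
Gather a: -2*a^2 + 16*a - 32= -2*a^2 + 16*a - 32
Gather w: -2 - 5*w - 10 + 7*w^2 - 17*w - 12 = 7*w^2 - 22*w - 24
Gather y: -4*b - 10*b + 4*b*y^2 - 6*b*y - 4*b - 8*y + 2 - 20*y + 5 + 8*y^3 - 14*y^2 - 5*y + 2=-18*b + 8*y^3 + y^2*(4*b - 14) + y*(-6*b - 33) + 9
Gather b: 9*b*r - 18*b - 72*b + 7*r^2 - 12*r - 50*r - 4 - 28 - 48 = b*(9*r - 90) + 7*r^2 - 62*r - 80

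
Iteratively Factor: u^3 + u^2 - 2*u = (u - 1)*(u^2 + 2*u) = (u - 1)*(u + 2)*(u)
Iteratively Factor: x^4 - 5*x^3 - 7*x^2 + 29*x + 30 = (x - 5)*(x^3 - 7*x - 6) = (x - 5)*(x - 3)*(x^2 + 3*x + 2) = (x - 5)*(x - 3)*(x + 2)*(x + 1)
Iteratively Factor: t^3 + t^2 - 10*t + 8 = (t - 2)*(t^2 + 3*t - 4) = (t - 2)*(t + 4)*(t - 1)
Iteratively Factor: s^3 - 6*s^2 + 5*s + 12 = (s - 3)*(s^2 - 3*s - 4) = (s - 4)*(s - 3)*(s + 1)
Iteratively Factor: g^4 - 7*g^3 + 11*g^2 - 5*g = (g - 1)*(g^3 - 6*g^2 + 5*g) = (g - 1)^2*(g^2 - 5*g) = (g - 5)*(g - 1)^2*(g)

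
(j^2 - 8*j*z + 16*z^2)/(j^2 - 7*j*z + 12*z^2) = (-j + 4*z)/(-j + 3*z)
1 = 1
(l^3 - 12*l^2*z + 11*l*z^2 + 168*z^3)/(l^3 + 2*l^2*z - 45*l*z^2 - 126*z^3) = (l - 8*z)/(l + 6*z)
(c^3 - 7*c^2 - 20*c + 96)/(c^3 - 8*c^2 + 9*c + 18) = (c^2 - 4*c - 32)/(c^2 - 5*c - 6)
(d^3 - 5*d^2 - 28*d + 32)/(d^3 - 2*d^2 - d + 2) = (d^2 - 4*d - 32)/(d^2 - d - 2)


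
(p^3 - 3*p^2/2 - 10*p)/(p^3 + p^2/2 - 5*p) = (p - 4)/(p - 2)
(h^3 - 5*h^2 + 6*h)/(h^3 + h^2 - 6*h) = (h - 3)/(h + 3)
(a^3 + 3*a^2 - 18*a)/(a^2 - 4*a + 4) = a*(a^2 + 3*a - 18)/(a^2 - 4*a + 4)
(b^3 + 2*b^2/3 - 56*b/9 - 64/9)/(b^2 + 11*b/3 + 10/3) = (9*b^2 - 12*b - 32)/(3*(3*b + 5))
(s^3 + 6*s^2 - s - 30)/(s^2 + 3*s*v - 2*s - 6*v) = (s^2 + 8*s + 15)/(s + 3*v)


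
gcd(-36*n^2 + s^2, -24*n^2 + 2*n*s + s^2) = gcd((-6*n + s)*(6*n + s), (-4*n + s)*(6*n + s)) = 6*n + s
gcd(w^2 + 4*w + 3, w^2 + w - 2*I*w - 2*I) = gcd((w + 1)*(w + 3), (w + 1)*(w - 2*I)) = w + 1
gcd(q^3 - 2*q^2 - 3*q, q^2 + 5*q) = q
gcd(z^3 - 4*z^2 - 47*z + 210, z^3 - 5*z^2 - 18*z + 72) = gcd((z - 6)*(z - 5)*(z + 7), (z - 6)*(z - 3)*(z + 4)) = z - 6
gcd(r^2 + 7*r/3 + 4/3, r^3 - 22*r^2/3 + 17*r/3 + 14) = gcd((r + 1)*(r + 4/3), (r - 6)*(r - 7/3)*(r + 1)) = r + 1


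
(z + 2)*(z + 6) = z^2 + 8*z + 12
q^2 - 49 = (q - 7)*(q + 7)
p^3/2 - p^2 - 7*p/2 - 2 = (p/2 + 1/2)*(p - 4)*(p + 1)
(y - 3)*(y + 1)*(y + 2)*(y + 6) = y^4 + 6*y^3 - 7*y^2 - 48*y - 36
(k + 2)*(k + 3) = k^2 + 5*k + 6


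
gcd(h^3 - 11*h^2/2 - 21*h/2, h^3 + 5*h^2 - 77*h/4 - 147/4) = h + 3/2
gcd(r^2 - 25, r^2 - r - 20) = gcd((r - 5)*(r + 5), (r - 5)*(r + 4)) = r - 5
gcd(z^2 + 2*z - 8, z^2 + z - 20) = 1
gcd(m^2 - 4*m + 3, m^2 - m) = m - 1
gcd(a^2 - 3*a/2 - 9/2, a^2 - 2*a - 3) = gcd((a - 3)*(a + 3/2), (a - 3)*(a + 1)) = a - 3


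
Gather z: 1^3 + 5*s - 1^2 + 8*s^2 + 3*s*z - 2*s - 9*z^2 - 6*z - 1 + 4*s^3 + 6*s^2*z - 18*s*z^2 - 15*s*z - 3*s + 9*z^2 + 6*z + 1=4*s^3 + 8*s^2 - 18*s*z^2 + z*(6*s^2 - 12*s)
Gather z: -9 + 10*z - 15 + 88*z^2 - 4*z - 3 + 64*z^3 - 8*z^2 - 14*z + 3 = 64*z^3 + 80*z^2 - 8*z - 24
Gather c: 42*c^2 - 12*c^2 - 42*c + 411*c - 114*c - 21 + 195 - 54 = 30*c^2 + 255*c + 120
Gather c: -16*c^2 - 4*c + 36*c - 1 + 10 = -16*c^2 + 32*c + 9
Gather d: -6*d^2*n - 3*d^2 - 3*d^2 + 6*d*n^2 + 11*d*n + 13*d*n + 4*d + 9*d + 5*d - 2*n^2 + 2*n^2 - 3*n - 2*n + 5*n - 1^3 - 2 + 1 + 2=d^2*(-6*n - 6) + d*(6*n^2 + 24*n + 18)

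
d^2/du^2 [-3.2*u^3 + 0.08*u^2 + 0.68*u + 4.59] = 0.16 - 19.2*u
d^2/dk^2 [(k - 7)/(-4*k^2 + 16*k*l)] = (k*(k - 4*l)*(3*k - 4*l - 7) - 4*(k - 7)*(k - 2*l)^2)/(2*k^3*(k - 4*l)^3)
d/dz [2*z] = 2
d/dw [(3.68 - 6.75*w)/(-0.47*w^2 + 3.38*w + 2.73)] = (-3.1725*w^2 + 3.4592*w - 30.8659)/(0.2209*w^4 - 3.1772*w^3 + 8.8582*w^2 + 18.4548*w + 7.4529)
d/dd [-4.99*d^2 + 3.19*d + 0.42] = 3.19 - 9.98*d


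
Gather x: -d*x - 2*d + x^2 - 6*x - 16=-2*d + x^2 + x*(-d - 6) - 16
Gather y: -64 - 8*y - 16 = -8*y - 80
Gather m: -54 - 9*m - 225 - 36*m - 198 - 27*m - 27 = -72*m - 504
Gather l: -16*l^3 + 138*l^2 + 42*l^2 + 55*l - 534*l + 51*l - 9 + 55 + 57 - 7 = -16*l^3 + 180*l^2 - 428*l + 96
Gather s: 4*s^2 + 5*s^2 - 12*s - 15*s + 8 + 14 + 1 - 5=9*s^2 - 27*s + 18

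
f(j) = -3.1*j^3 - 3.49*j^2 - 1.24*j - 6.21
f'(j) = -9.3*j^2 - 6.98*j - 1.24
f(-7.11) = 940.40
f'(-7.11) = -421.75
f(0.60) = -8.88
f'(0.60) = -8.78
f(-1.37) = -3.09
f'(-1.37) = -9.13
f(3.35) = -166.08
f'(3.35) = -128.99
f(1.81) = -38.27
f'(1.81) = -44.34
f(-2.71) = 33.22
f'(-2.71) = -50.62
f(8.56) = -2216.94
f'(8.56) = -742.43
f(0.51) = -8.16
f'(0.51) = -7.22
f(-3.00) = 49.80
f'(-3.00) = -64.00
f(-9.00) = 1982.16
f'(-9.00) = -691.72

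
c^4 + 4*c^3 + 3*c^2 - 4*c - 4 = (c - 1)*(c + 1)*(c + 2)^2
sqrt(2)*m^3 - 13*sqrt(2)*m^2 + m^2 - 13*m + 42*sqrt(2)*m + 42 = (m - 7)*(m - 6)*(sqrt(2)*m + 1)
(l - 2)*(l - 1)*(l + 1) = l^3 - 2*l^2 - l + 2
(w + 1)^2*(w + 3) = w^3 + 5*w^2 + 7*w + 3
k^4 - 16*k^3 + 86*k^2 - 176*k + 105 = (k - 7)*(k - 5)*(k - 3)*(k - 1)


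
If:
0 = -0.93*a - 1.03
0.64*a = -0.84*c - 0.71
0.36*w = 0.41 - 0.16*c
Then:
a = -1.11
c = -0.00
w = 1.14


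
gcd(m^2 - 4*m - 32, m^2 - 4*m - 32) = m^2 - 4*m - 32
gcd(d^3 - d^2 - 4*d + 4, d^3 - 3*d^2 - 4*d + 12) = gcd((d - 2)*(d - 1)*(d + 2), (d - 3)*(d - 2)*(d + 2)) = d^2 - 4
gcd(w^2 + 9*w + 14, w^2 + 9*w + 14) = w^2 + 9*w + 14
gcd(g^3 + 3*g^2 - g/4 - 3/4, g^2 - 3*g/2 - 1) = g + 1/2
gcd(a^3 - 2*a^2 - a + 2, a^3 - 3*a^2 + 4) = a^2 - a - 2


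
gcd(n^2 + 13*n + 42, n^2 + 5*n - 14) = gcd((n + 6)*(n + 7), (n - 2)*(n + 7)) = n + 7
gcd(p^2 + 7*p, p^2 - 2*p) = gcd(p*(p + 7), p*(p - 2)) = p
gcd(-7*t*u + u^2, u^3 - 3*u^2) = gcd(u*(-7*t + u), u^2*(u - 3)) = u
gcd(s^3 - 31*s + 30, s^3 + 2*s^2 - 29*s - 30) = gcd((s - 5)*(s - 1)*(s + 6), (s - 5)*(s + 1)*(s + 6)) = s^2 + s - 30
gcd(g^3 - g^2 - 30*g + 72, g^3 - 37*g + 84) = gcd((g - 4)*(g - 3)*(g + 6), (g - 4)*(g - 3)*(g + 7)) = g^2 - 7*g + 12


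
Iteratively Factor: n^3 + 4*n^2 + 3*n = (n + 1)*(n^2 + 3*n) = (n + 1)*(n + 3)*(n)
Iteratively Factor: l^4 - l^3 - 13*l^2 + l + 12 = (l - 1)*(l^3 - 13*l - 12) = (l - 1)*(l + 1)*(l^2 - l - 12) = (l - 4)*(l - 1)*(l + 1)*(l + 3)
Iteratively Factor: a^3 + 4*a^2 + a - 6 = (a + 2)*(a^2 + 2*a - 3) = (a - 1)*(a + 2)*(a + 3)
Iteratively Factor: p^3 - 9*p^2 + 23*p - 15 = (p - 3)*(p^2 - 6*p + 5) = (p - 3)*(p - 1)*(p - 5)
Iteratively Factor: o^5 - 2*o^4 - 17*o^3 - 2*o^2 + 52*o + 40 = (o + 2)*(o^4 - 4*o^3 - 9*o^2 + 16*o + 20) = (o + 2)^2*(o^3 - 6*o^2 + 3*o + 10) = (o + 1)*(o + 2)^2*(o^2 - 7*o + 10) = (o - 5)*(o + 1)*(o + 2)^2*(o - 2)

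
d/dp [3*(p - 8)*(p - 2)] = 6*p - 30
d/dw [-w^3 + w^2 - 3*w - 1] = -3*w^2 + 2*w - 3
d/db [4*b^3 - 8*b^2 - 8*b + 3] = 12*b^2 - 16*b - 8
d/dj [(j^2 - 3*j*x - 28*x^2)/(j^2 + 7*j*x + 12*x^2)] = 10*x/(j^2 + 6*j*x + 9*x^2)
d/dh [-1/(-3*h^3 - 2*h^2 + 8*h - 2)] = (-9*h^2 - 4*h + 8)/(3*h^3 + 2*h^2 - 8*h + 2)^2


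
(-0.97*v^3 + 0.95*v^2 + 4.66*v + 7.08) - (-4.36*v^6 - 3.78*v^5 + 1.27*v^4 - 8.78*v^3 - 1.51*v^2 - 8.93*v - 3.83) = 4.36*v^6 + 3.78*v^5 - 1.27*v^4 + 7.81*v^3 + 2.46*v^2 + 13.59*v + 10.91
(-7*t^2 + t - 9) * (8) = -56*t^2 + 8*t - 72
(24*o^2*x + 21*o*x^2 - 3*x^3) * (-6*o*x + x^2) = -144*o^3*x^2 - 102*o^2*x^3 + 39*o*x^4 - 3*x^5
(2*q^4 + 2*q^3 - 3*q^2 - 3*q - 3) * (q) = 2*q^5 + 2*q^4 - 3*q^3 - 3*q^2 - 3*q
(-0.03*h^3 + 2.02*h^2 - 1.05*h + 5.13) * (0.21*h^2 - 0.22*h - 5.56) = -0.0063*h^5 + 0.4308*h^4 - 0.4981*h^3 - 9.9229*h^2 + 4.7094*h - 28.5228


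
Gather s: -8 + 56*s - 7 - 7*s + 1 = 49*s - 14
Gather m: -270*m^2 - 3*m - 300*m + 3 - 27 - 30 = -270*m^2 - 303*m - 54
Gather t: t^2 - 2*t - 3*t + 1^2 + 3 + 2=t^2 - 5*t + 6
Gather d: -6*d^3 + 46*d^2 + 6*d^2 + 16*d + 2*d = -6*d^3 + 52*d^2 + 18*d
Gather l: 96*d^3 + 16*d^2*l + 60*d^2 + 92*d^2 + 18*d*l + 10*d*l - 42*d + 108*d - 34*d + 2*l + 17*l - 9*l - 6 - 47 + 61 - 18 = 96*d^3 + 152*d^2 + 32*d + l*(16*d^2 + 28*d + 10) - 10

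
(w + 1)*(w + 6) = w^2 + 7*w + 6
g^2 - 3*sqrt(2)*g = g*(g - 3*sqrt(2))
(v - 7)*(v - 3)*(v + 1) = v^3 - 9*v^2 + 11*v + 21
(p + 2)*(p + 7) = p^2 + 9*p + 14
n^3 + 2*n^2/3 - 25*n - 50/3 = (n - 5)*(n + 2/3)*(n + 5)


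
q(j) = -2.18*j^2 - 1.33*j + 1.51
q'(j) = -4.36*j - 1.33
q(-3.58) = -21.67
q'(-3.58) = 14.28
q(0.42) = 0.57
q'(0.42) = -3.16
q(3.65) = -32.39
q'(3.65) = -17.24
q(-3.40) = -19.17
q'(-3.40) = 13.49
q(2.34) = -13.54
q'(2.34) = -11.53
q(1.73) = -7.32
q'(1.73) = -8.87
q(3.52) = -30.18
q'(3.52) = -16.68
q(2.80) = -19.31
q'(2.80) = -13.54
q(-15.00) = -469.04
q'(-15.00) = 64.07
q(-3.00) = -14.12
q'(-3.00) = 11.75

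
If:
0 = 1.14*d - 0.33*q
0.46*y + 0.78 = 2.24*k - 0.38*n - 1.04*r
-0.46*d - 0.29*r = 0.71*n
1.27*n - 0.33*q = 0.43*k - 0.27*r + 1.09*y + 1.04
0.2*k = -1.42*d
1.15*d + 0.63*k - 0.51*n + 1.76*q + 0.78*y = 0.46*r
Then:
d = 0.04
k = -0.31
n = 0.52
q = 0.15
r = -1.34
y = -0.60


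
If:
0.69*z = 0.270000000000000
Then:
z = 0.39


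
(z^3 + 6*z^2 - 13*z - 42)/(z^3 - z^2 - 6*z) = (z + 7)/z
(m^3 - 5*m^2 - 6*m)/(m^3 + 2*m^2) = (m^2 - 5*m - 6)/(m*(m + 2))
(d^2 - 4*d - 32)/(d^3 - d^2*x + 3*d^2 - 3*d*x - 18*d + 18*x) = (d^2 - 4*d - 32)/(d^3 - d^2*x + 3*d^2 - 3*d*x - 18*d + 18*x)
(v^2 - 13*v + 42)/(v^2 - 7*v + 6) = (v - 7)/(v - 1)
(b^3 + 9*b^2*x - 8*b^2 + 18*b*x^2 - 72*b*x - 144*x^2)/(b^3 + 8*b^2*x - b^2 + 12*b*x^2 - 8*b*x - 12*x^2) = (b^2 + 3*b*x - 8*b - 24*x)/(b^2 + 2*b*x - b - 2*x)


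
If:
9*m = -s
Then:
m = -s/9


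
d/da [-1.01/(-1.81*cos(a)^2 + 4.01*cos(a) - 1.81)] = (3.6562*cos(a) - 4.0501)*sin(a)/(1.81*cos(a)^2 - 4.01*cos(a) + 1.81)^2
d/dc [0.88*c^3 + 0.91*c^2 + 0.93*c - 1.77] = 2.64*c^2 + 1.82*c + 0.93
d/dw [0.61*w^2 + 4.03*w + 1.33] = 1.22*w + 4.03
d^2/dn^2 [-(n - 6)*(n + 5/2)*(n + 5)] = -6*n - 3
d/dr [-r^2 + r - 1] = 1 - 2*r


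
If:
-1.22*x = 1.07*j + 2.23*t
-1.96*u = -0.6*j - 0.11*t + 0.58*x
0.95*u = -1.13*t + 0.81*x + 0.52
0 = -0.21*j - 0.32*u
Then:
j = -0.10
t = 0.20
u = 0.06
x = -0.28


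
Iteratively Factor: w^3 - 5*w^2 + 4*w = (w - 1)*(w^2 - 4*w) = (w - 4)*(w - 1)*(w)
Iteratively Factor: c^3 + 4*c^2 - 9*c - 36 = (c - 3)*(c^2 + 7*c + 12) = (c - 3)*(c + 3)*(c + 4)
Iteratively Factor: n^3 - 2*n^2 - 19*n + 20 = (n + 4)*(n^2 - 6*n + 5) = (n - 1)*(n + 4)*(n - 5)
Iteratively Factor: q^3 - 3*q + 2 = (q - 1)*(q^2 + q - 2) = (q - 1)^2*(q + 2)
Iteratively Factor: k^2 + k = (k)*(k + 1)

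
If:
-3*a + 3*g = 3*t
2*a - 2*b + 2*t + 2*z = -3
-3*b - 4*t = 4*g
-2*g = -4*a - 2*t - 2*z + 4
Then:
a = 2 - z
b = 4*z/11 + 20/11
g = 7/22 - 7*z/11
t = 4*z/11 - 37/22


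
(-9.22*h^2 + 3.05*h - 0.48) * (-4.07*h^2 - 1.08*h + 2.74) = 37.5254*h^4 - 2.4559*h^3 - 26.6032*h^2 + 8.8754*h - 1.3152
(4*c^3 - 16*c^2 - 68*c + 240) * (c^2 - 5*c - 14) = 4*c^5 - 36*c^4 - 44*c^3 + 804*c^2 - 248*c - 3360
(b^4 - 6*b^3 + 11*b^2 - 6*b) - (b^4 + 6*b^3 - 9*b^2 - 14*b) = -12*b^3 + 20*b^2 + 8*b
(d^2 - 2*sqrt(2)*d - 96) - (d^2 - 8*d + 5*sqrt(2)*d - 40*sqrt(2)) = -7*sqrt(2)*d + 8*d - 96 + 40*sqrt(2)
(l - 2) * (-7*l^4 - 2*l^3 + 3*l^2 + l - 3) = -7*l^5 + 12*l^4 + 7*l^3 - 5*l^2 - 5*l + 6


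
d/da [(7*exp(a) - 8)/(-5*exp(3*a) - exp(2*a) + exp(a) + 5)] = ((7*exp(a) - 8)*(15*exp(2*a) + 2*exp(a) - 1) - 35*exp(3*a) - 7*exp(2*a) + 7*exp(a) + 35)*exp(a)/(5*exp(3*a) + exp(2*a) - exp(a) - 5)^2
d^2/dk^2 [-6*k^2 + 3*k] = -12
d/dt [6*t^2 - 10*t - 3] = 12*t - 10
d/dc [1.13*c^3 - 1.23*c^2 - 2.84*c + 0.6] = 3.39*c^2 - 2.46*c - 2.84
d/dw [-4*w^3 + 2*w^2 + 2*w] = -12*w^2 + 4*w + 2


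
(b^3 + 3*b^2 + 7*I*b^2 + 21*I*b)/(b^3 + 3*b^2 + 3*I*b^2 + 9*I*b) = (b + 7*I)/(b + 3*I)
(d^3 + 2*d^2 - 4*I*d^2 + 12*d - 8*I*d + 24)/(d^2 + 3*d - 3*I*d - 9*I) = (d^3 + d^2*(2 - 4*I) + d*(12 - 8*I) + 24)/(d^2 + d*(3 - 3*I) - 9*I)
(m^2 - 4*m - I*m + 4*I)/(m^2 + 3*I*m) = (m^2 - 4*m - I*m + 4*I)/(m*(m + 3*I))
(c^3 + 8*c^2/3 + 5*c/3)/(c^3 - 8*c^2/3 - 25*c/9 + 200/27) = 9*c*(c + 1)/(9*c^2 - 39*c + 40)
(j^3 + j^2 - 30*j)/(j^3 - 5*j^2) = (j + 6)/j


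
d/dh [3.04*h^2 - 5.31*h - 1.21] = 6.08*h - 5.31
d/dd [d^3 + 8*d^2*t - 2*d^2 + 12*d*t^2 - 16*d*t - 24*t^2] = 3*d^2 + 16*d*t - 4*d + 12*t^2 - 16*t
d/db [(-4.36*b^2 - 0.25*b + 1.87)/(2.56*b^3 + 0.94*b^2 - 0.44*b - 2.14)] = (11.1616*b^4 + 1.28*b^3 - 12.2082*b^2 + 15.1452*b + 1.3578)/(6.5536*b^6 + 4.8128*b^5 - 1.3692*b^4 - 11.784*b^3 - 3.8296*b^2 + 1.8832*b + 4.5796)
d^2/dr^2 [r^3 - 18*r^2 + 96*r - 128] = 6*r - 36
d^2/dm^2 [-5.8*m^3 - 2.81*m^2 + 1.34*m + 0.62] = -34.8*m - 5.62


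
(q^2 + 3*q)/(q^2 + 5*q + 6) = q/(q + 2)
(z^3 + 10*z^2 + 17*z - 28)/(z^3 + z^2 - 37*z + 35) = (z + 4)/(z - 5)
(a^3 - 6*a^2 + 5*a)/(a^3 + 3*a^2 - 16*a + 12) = a*(a - 5)/(a^2 + 4*a - 12)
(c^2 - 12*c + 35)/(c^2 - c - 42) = (c - 5)/(c + 6)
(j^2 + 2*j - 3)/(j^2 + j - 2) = (j + 3)/(j + 2)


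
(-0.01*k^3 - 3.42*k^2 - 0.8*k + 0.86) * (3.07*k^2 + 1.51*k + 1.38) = -0.0307*k^5 - 10.5145*k^4 - 7.634*k^3 - 3.2874*k^2 + 0.1946*k + 1.1868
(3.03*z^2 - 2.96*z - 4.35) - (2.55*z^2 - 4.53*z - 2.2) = 0.48*z^2 + 1.57*z - 2.15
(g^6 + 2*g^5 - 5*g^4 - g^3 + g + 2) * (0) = 0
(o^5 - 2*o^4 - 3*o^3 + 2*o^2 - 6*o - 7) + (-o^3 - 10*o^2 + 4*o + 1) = o^5 - 2*o^4 - 4*o^3 - 8*o^2 - 2*o - 6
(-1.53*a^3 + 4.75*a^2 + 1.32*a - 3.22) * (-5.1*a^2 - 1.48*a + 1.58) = 7.803*a^5 - 21.9606*a^4 - 16.1794*a^3 + 21.9734*a^2 + 6.8512*a - 5.0876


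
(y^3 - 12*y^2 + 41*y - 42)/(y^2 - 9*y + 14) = y - 3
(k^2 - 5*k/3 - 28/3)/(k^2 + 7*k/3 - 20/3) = (3*k^2 - 5*k - 28)/(3*k^2 + 7*k - 20)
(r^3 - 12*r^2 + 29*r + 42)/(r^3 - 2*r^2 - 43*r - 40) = (r^2 - 13*r + 42)/(r^2 - 3*r - 40)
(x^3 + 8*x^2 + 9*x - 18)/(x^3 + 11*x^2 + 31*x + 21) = (x^2 + 5*x - 6)/(x^2 + 8*x + 7)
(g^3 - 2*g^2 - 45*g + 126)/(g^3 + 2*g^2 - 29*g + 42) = (g - 6)/(g - 2)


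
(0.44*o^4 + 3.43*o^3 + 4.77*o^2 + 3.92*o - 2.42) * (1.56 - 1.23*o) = -0.5412*o^5 - 3.5325*o^4 - 0.516299999999999*o^3 + 2.6196*o^2 + 9.0918*o - 3.7752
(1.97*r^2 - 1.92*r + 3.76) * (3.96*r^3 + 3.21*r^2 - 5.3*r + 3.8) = 7.8012*r^5 - 1.2795*r^4 - 1.7146*r^3 + 29.7316*r^2 - 27.224*r + 14.288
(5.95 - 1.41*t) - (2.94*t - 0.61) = 6.56 - 4.35*t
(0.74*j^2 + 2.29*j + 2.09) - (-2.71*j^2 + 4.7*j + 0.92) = 3.45*j^2 - 2.41*j + 1.17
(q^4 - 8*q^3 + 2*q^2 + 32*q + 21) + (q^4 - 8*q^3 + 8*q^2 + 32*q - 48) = 2*q^4 - 16*q^3 + 10*q^2 + 64*q - 27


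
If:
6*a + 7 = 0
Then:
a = -7/6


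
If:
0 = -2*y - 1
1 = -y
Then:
No Solution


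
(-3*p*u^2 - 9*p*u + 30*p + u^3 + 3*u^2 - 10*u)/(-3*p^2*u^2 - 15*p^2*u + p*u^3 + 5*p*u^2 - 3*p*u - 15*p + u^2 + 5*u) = (u - 2)/(p*u + 1)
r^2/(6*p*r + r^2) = r/(6*p + r)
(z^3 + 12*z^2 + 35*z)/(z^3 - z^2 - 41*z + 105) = z*(z + 5)/(z^2 - 8*z + 15)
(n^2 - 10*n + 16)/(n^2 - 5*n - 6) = (-n^2 + 10*n - 16)/(-n^2 + 5*n + 6)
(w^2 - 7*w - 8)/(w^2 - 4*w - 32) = (w + 1)/(w + 4)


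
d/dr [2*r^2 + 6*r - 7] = 4*r + 6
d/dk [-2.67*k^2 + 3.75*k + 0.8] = 3.75 - 5.34*k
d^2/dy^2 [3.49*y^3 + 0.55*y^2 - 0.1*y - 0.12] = 20.94*y + 1.1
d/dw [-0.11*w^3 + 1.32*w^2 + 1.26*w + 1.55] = -0.33*w^2 + 2.64*w + 1.26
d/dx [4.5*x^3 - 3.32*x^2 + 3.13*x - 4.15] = 13.5*x^2 - 6.64*x + 3.13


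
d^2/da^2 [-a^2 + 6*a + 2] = -2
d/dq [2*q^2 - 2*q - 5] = 4*q - 2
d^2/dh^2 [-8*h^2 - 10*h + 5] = -16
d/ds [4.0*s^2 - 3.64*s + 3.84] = 8.0*s - 3.64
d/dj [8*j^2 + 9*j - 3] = 16*j + 9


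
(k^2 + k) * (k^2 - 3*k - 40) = k^4 - 2*k^3 - 43*k^2 - 40*k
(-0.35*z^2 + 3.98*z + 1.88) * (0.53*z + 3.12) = -0.1855*z^3 + 1.0174*z^2 + 13.414*z + 5.8656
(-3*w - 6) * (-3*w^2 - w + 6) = 9*w^3 + 21*w^2 - 12*w - 36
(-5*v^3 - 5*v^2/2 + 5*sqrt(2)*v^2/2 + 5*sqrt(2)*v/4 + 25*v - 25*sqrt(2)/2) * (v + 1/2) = -5*v^4 - 5*v^3 + 5*sqrt(2)*v^3/2 + 5*sqrt(2)*v^2/2 + 95*v^2/4 - 95*sqrt(2)*v/8 + 25*v/2 - 25*sqrt(2)/4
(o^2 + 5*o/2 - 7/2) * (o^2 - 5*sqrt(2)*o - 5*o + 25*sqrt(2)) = o^4 - 5*sqrt(2)*o^3 - 5*o^3/2 - 16*o^2 + 25*sqrt(2)*o^2/2 + 35*o/2 + 80*sqrt(2)*o - 175*sqrt(2)/2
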